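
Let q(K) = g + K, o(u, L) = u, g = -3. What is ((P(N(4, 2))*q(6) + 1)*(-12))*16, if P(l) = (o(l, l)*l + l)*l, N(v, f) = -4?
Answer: 27456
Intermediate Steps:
q(K) = -3 + K
P(l) = l*(l + l²) (P(l) = (l*l + l)*l = (l² + l)*l = (l + l²)*l = l*(l + l²))
((P(N(4, 2))*q(6) + 1)*(-12))*16 = ((((-4)²*(1 - 4))*(-3 + 6) + 1)*(-12))*16 = (((16*(-3))*3 + 1)*(-12))*16 = ((-48*3 + 1)*(-12))*16 = ((-144 + 1)*(-12))*16 = -143*(-12)*16 = 1716*16 = 27456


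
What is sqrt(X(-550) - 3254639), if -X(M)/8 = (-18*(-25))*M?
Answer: I*sqrt(1274639) ≈ 1129.0*I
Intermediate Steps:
X(M) = -3600*M (X(M) = -8*(-18*(-25))*M = -3600*M)
sqrt(X(-550) - 3254639) = sqrt(-3600*(-550) - 3254639) = sqrt(1980000 - 3254639) = sqrt(-1274639) = I*sqrt(1274639)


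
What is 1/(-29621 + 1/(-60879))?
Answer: -60879/1803296860 ≈ -3.3760e-5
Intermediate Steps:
1/(-29621 + 1/(-60879)) = 1/(-29621 - 1/60879) = 1/(-1803296860/60879) = -60879/1803296860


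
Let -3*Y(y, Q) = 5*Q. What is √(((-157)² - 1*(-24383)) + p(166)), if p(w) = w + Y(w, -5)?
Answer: √442857/3 ≈ 221.82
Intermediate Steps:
Y(y, Q) = -5*Q/3
p(w) = 25/3 + w (p(w) = w - 5/3*(-5) = w + 25/3 = 25/3 + w)
√(((-157)² - 1*(-24383)) + p(166)) = √(((-157)² - 1*(-24383)) + (25/3 + 166)) = √((24649 + 24383) + 523/3) = √(49032 + 523/3) = √(147619/3) = √442857/3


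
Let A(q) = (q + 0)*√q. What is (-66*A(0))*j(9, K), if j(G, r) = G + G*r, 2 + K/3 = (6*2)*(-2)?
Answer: 0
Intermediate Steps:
K = -78 (K = -6 + 3*((6*2)*(-2)) = -6 + 3*(12*(-2)) = -6 + 3*(-24) = -6 - 72 = -78)
A(q) = q^(3/2) (A(q) = q*√q = q^(3/2))
(-66*A(0))*j(9, K) = (-66*0^(3/2))*(9*(1 - 78)) = (-66*0)*(9*(-77)) = 0*(-693) = 0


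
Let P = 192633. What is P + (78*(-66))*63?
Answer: -131691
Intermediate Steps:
P + (78*(-66))*63 = 192633 + (78*(-66))*63 = 192633 - 5148*63 = 192633 - 324324 = -131691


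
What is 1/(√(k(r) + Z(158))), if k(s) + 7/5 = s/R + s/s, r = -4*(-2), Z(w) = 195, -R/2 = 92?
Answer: √285890/7458 ≈ 0.071693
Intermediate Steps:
R = -184 (R = -2*92 = -184)
r = 8
k(s) = -⅖ - s/184 (k(s) = -7/5 + (s/(-184) + s/s) = -7/5 + (s*(-1/184) + 1) = -7/5 + (-s/184 + 1) = -7/5 + (1 - s/184) = -⅖ - s/184)
1/(√(k(r) + Z(158))) = 1/(√((-⅖ - 1/184*8) + 195)) = 1/(√((-⅖ - 1/23) + 195)) = 1/(√(-51/115 + 195)) = 1/(√(22374/115)) = 1/(3*√285890/115) = √285890/7458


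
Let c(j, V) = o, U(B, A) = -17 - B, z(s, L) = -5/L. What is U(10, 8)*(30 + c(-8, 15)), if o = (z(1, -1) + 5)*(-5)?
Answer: 540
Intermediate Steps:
o = -50 (o = (-5/(-1) + 5)*(-5) = (-5*(-1) + 5)*(-5) = (5 + 5)*(-5) = 10*(-5) = -50)
c(j, V) = -50
U(10, 8)*(30 + c(-8, 15)) = (-17 - 1*10)*(30 - 50) = (-17 - 10)*(-20) = -27*(-20) = 540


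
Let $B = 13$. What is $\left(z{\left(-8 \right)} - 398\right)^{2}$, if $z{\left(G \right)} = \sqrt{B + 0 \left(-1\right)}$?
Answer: $\left(398 - \sqrt{13}\right)^{2} \approx 1.5555 \cdot 10^{5}$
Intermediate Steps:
$z{\left(G \right)} = \sqrt{13}$ ($z{\left(G \right)} = \sqrt{13 + 0 \left(-1\right)} = \sqrt{13 + 0} = \sqrt{13}$)
$\left(z{\left(-8 \right)} - 398\right)^{2} = \left(\sqrt{13} - 398\right)^{2} = \left(-398 + \sqrt{13}\right)^{2}$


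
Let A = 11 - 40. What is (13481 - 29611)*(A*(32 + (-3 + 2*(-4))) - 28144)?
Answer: 463785890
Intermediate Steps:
A = -29
(13481 - 29611)*(A*(32 + (-3 + 2*(-4))) - 28144) = (13481 - 29611)*(-29*(32 + (-3 + 2*(-4))) - 28144) = -16130*(-29*(32 + (-3 - 8)) - 28144) = -16130*(-29*(32 - 11) - 28144) = -16130*(-29*21 - 28144) = -16130*(-609 - 28144) = -16130*(-28753) = 463785890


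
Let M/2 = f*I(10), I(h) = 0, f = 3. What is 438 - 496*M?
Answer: 438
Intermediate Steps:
M = 0 (M = 2*(3*0) = 2*0 = 0)
438 - 496*M = 438 - 496*0 = 438 + 0 = 438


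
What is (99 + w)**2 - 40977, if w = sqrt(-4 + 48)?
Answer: -31132 + 396*sqrt(11) ≈ -29819.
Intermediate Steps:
w = 2*sqrt(11) (w = sqrt(44) = 2*sqrt(11) ≈ 6.6332)
(99 + w)**2 - 40977 = (99 + 2*sqrt(11))**2 - 40977 = -40977 + (99 + 2*sqrt(11))**2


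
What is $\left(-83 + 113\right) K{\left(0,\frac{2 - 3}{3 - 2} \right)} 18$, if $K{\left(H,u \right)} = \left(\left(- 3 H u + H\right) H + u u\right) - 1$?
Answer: $0$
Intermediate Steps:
$K{\left(H,u \right)} = -1 + u^{2} + H \left(H - 3 H u\right)$ ($K{\left(H,u \right)} = \left(\left(- 3 H u + H\right) H + u^{2}\right) - 1 = \left(\left(H - 3 H u\right) H + u^{2}\right) - 1 = \left(H \left(H - 3 H u\right) + u^{2}\right) - 1 = \left(u^{2} + H \left(H - 3 H u\right)\right) - 1 = -1 + u^{2} + H \left(H - 3 H u\right)$)
$\left(-83 + 113\right) K{\left(0,\frac{2 - 3}{3 - 2} \right)} 18 = \left(-83 + 113\right) \left(-1 + 0^{2} + \left(\frac{2 - 3}{3 - 2}\right)^{2} - 3 \frac{2 - 3}{3 - 2} \cdot 0^{2}\right) 18 = 30 \left(-1 + 0 + \left(- 1^{-1}\right)^{2} - 3 \left(- 1^{-1}\right) 0\right) 18 = 30 \left(-1 + 0 + \left(\left(-1\right) 1\right)^{2} - 3 \left(\left(-1\right) 1\right) 0\right) 18 = 30 \left(-1 + 0 + \left(-1\right)^{2} - \left(-3\right) 0\right) 18 = 30 \left(-1 + 0 + 1 + 0\right) 18 = 30 \cdot 0 \cdot 18 = 30 \cdot 0 = 0$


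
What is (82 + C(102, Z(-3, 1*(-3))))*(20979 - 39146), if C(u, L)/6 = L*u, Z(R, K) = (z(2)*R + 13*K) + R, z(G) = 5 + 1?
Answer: 665602546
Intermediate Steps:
z(G) = 6
Z(R, K) = 7*R + 13*K (Z(R, K) = (6*R + 13*K) + R = 7*R + 13*K)
C(u, L) = 6*L*u (C(u, L) = 6*(L*u) = 6*L*u)
(82 + C(102, Z(-3, 1*(-3))))*(20979 - 39146) = (82 + 6*(7*(-3) + 13*(1*(-3)))*102)*(20979 - 39146) = (82 + 6*(-21 + 13*(-3))*102)*(-18167) = (82 + 6*(-21 - 39)*102)*(-18167) = (82 + 6*(-60)*102)*(-18167) = (82 - 36720)*(-18167) = -36638*(-18167) = 665602546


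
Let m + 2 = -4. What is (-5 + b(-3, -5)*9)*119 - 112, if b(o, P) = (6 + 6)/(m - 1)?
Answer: -2543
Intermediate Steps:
m = -6 (m = -2 - 4 = -6)
b(o, P) = -12/7 (b(o, P) = (6 + 6)/(-6 - 1) = 12/(-7) = 12*(-1/7) = -12/7)
(-5 + b(-3, -5)*9)*119 - 112 = (-5 - 12/7*9)*119 - 112 = (-5 - 108/7)*119 - 112 = -143/7*119 - 112 = -2431 - 112 = -2543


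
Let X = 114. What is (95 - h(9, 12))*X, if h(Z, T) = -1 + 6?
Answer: 10260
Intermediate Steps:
h(Z, T) = 5
(95 - h(9, 12))*X = (95 - 1*5)*114 = (95 - 5)*114 = 90*114 = 10260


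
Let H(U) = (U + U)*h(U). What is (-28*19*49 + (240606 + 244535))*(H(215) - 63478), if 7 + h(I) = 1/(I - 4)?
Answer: -6440123025274/211 ≈ -3.0522e+10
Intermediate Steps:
h(I) = -7 + 1/(-4 + I) (h(I) = -7 + 1/(I - 4) = -7 + 1/(-4 + I))
H(U) = 2*U*(29 - 7*U)/(-4 + U) (H(U) = (U + U)*((29 - 7*U)/(-4 + U)) = (2*U)*((29 - 7*U)/(-4 + U)) = 2*U*(29 - 7*U)/(-4 + U))
(-28*19*49 + (240606 + 244535))*(H(215) - 63478) = (-28*19*49 + (240606 + 244535))*(2*215*(29 - 7*215)/(-4 + 215) - 63478) = (-532*49 + 485141)*(2*215*(29 - 1505)/211 - 63478) = (-26068 + 485141)*(2*215*(1/211)*(-1476) - 63478) = 459073*(-634680/211 - 63478) = 459073*(-14028538/211) = -6440123025274/211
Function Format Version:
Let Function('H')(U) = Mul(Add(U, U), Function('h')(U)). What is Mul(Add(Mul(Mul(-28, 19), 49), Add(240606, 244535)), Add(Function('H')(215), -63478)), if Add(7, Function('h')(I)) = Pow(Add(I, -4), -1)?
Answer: Rational(-6440123025274, 211) ≈ -3.0522e+10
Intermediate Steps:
Function('h')(I) = Add(-7, Pow(Add(-4, I), -1)) (Function('h')(I) = Add(-7, Pow(Add(I, -4), -1)) = Add(-7, Pow(Add(-4, I), -1)))
Function('H')(U) = Mul(2, U, Pow(Add(-4, U), -1), Add(29, Mul(-7, U))) (Function('H')(U) = Mul(Add(U, U), Mul(Pow(Add(-4, U), -1), Add(29, Mul(-7, U)))) = Mul(Mul(2, U), Mul(Pow(Add(-4, U), -1), Add(29, Mul(-7, U)))) = Mul(2, U, Pow(Add(-4, U), -1), Add(29, Mul(-7, U))))
Mul(Add(Mul(Mul(-28, 19), 49), Add(240606, 244535)), Add(Function('H')(215), -63478)) = Mul(Add(Mul(Mul(-28, 19), 49), Add(240606, 244535)), Add(Mul(2, 215, Pow(Add(-4, 215), -1), Add(29, Mul(-7, 215))), -63478)) = Mul(Add(Mul(-532, 49), 485141), Add(Mul(2, 215, Pow(211, -1), Add(29, -1505)), -63478)) = Mul(Add(-26068, 485141), Add(Mul(2, 215, Rational(1, 211), -1476), -63478)) = Mul(459073, Add(Rational(-634680, 211), -63478)) = Mul(459073, Rational(-14028538, 211)) = Rational(-6440123025274, 211)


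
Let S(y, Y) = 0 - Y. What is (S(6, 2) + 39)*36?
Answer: 1332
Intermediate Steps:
S(y, Y) = -Y
(S(6, 2) + 39)*36 = (-1*2 + 39)*36 = (-2 + 39)*36 = 37*36 = 1332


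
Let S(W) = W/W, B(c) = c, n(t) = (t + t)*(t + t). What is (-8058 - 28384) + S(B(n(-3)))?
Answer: -36441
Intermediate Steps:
n(t) = 4*t² (n(t) = (2*t)*(2*t) = 4*t²)
S(W) = 1
(-8058 - 28384) + S(B(n(-3))) = (-8058 - 28384) + 1 = -36442 + 1 = -36441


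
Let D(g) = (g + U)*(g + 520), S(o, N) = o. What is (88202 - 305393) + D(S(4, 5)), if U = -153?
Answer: -295267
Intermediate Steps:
D(g) = (-153 + g)*(520 + g) (D(g) = (g - 153)*(g + 520) = (-153 + g)*(520 + g))
(88202 - 305393) + D(S(4, 5)) = (88202 - 305393) + (-79560 + 4² + 367*4) = -217191 + (-79560 + 16 + 1468) = -217191 - 78076 = -295267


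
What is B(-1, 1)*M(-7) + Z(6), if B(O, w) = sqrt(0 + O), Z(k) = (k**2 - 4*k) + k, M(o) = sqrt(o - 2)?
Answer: 15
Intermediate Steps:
M(o) = sqrt(-2 + o)
Z(k) = k**2 - 3*k
B(O, w) = sqrt(O)
B(-1, 1)*M(-7) + Z(6) = sqrt(-1)*sqrt(-2 - 7) + 6*(-3 + 6) = I*sqrt(-9) + 6*3 = I*(3*I) + 18 = -3 + 18 = 15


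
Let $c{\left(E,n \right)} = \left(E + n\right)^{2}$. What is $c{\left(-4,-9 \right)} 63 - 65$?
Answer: $10582$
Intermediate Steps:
$c{\left(-4,-9 \right)} 63 - 65 = \left(-4 - 9\right)^{2} \cdot 63 - 65 = \left(-13\right)^{2} \cdot 63 - 65 = 169 \cdot 63 - 65 = 10647 - 65 = 10582$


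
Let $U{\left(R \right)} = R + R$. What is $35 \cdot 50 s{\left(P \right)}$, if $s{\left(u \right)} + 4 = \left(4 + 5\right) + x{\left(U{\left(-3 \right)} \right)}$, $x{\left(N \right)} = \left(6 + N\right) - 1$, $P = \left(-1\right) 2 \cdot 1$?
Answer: $7000$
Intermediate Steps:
$P = -2$ ($P = \left(-2\right) 1 = -2$)
$U{\left(R \right)} = 2 R$
$x{\left(N \right)} = 5 + N$
$s{\left(u \right)} = 4$ ($s{\left(u \right)} = -4 + \left(\left(4 + 5\right) + \left(5 + 2 \left(-3\right)\right)\right) = -4 + \left(9 + \left(5 - 6\right)\right) = -4 + \left(9 - 1\right) = -4 + 8 = 4$)
$35 \cdot 50 s{\left(P \right)} = 35 \cdot 50 \cdot 4 = 1750 \cdot 4 = 7000$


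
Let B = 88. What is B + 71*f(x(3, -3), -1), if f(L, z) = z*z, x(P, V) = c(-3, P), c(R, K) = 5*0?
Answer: 159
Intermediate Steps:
c(R, K) = 0
x(P, V) = 0
f(L, z) = z²
B + 71*f(x(3, -3), -1) = 88 + 71*(-1)² = 88 + 71*1 = 88 + 71 = 159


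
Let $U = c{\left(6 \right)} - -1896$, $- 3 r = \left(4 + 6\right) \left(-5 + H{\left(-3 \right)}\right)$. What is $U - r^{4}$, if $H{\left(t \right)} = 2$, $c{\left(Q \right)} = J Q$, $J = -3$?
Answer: $-8122$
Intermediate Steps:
$c{\left(Q \right)} = - 3 Q$
$r = 10$ ($r = - \frac{\left(4 + 6\right) \left(-5 + 2\right)}{3} = - \frac{10 \left(-3\right)}{3} = \left(- \frac{1}{3}\right) \left(-30\right) = 10$)
$U = 1878$ ($U = \left(-3\right) 6 - -1896 = -18 + 1896 = 1878$)
$U - r^{4} = 1878 - 10^{4} = 1878 - 10000 = -8122$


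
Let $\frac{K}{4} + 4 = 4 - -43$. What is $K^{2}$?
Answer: $29584$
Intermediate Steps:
$K = 172$ ($K = -16 + 4 \left(4 - -43\right) = -16 + 4 \left(4 + 43\right) = -16 + 4 \cdot 47 = -16 + 188 = 172$)
$K^{2} = 172^{2} = 29584$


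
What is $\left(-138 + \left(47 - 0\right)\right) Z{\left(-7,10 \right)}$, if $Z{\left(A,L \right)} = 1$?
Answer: $-91$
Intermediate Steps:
$\left(-138 + \left(47 - 0\right)\right) Z{\left(-7,10 \right)} = \left(-138 + \left(47 - 0\right)\right) 1 = \left(-138 + \left(47 + 0\right)\right) 1 = \left(-138 + 47\right) 1 = \left(-91\right) 1 = -91$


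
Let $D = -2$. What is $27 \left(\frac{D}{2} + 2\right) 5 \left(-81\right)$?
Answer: $-10935$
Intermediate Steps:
$27 \left(\frac{D}{2} + 2\right) 5 \left(-81\right) = 27 \left(- \frac{2}{2} + 2\right) 5 \left(-81\right) = 27 \left(\left(-2\right) \frac{1}{2} + 2\right) 5 \left(-81\right) = 27 \left(-1 + 2\right) 5 \left(-81\right) = 27 \cdot 1 \cdot 5 \left(-81\right) = 27 \cdot 5 \left(-81\right) = 135 \left(-81\right) = -10935$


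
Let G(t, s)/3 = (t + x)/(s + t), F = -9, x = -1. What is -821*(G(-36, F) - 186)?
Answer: 2260213/15 ≈ 1.5068e+5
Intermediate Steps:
G(t, s) = 3*(-1 + t)/(s + t) (G(t, s) = 3*((t - 1)/(s + t)) = 3*((-1 + t)/(s + t)) = 3*(-1 + t)/(s + t))
-821*(G(-36, F) - 186) = -821*(3*(-1 - 36)/(-9 - 36) - 186) = -821*(3*(-37)/(-45) - 186) = -821*(3*(-1/45)*(-37) - 186) = -821*(37/15 - 186) = -821*(-2753/15) = 2260213/15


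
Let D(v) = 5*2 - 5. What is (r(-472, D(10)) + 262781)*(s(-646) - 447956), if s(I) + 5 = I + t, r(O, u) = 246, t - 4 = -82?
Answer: -118016269495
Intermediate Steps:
t = -78 (t = 4 - 82 = -78)
D(v) = 5 (D(v) = 10 - 5 = 5)
s(I) = -83 + I (s(I) = -5 + (I - 78) = -5 + (-78 + I) = -83 + I)
(r(-472, D(10)) + 262781)*(s(-646) - 447956) = (246 + 262781)*((-83 - 646) - 447956) = 263027*(-729 - 447956) = 263027*(-448685) = -118016269495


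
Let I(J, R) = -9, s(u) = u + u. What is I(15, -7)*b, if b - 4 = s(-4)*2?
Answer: 108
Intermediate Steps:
s(u) = 2*u
b = -12 (b = 4 + (2*(-4))*2 = 4 - 8*2 = 4 - 16 = -12)
I(15, -7)*b = -9*(-12) = 108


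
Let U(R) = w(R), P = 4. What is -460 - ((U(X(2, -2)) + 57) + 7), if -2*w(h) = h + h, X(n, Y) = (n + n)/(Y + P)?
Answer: -522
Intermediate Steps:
X(n, Y) = 2*n/(4 + Y) (X(n, Y) = (n + n)/(Y + 4) = (2*n)/(4 + Y) = 2*n/(4 + Y))
w(h) = -h (w(h) = -(h + h)/2 = -h)
U(R) = -R
-460 - ((U(X(2, -2)) + 57) + 7) = -460 - ((-2*2/(4 - 2) + 57) + 7) = -460 - ((-2*2/2 + 57) + 7) = -460 - ((-1*2 + 57) + 7) = -460 - ((-2 + 57) + 7) = -460 - (55 + 7) = -460 - 1*62 = -460 - 62 = -522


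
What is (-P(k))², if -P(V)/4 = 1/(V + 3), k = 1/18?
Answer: 5184/3025 ≈ 1.7137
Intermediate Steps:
k = 1/18 ≈ 0.055556
P(V) = -4/(3 + V) (P(V) = -4/(V + 3) = -4/(3 + V))
(-P(k))² = (-(-4)/(3 + 1/18))² = (-(-4)/55/18)² = (-(-4)*18/55)² = (-1*(-72/55))² = (72/55)² = 5184/3025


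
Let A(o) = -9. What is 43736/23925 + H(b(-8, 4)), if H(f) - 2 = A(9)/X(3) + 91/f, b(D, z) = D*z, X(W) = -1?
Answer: 694907/69600 ≈ 9.9843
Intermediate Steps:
H(f) = 11 + 91/f (H(f) = 2 + (-9/(-1) + 91/f) = 2 + (-9*(-1) + 91/f) = 2 + (9 + 91/f) = 11 + 91/f)
43736/23925 + H(b(-8, 4)) = 43736/23925 + (11 + 91/((-8*4))) = 43736*(1/23925) + (11 + 91/(-32)) = 3976/2175 + (11 + 91*(-1/32)) = 3976/2175 + (11 - 91/32) = 3976/2175 + 261/32 = 694907/69600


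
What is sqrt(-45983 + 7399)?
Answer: 2*I*sqrt(9646) ≈ 196.43*I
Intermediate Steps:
sqrt(-45983 + 7399) = sqrt(-38584) = 2*I*sqrt(9646)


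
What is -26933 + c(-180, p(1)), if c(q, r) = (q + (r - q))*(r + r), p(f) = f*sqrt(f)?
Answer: -26931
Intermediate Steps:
p(f) = f**(3/2)
c(q, r) = 2*r**2 (c(q, r) = r*(2*r) = 2*r**2)
-26933 + c(-180, p(1)) = -26933 + 2*(1**(3/2))**2 = -26933 + 2*1**2 = -26933 + 2*1 = -26933 + 2 = -26931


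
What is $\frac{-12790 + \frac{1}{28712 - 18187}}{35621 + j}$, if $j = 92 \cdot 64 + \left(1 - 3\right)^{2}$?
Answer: $- \frac{134614749}{436924325} \approx -0.3081$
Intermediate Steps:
$j = 5892$ ($j = 5888 + \left(-2\right)^{2} = 5888 + 4 = 5892$)
$\frac{-12790 + \frac{1}{28712 - 18187}}{35621 + j} = \frac{-12790 + \frac{1}{28712 - 18187}}{35621 + 5892} = \frac{-12790 + \frac{1}{10525}}{41513} = \left(-12790 + \frac{1}{10525}\right) \frac{1}{41513} = \left(- \frac{134614749}{10525}\right) \frac{1}{41513} = - \frac{134614749}{436924325}$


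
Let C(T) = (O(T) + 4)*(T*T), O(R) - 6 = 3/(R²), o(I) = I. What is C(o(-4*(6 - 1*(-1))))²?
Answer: 61512649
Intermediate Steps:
O(R) = 6 + 3/R² (O(R) = 6 + 3/(R²) = 6 + 3/R²)
C(T) = T²*(10 + 3/T²) (C(T) = ((6 + 3/T²) + 4)*(T*T) = (10 + 3/T²)*T² = T²*(10 + 3/T²))
C(o(-4*(6 - 1*(-1))))² = (3 + 10*(-4*(6 - 1*(-1)))²)² = (3 + 10*(-4*(6 + 1))²)² = (3 + 10*(-4*7)²)² = (3 + 10*(-28)²)² = (3 + 10*784)² = (3 + 7840)² = 7843² = 61512649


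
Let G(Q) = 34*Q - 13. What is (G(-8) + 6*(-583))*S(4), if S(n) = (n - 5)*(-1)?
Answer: -3783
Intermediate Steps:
G(Q) = -13 + 34*Q
S(n) = 5 - n (S(n) = (-5 + n)*(-1) = 5 - n)
(G(-8) + 6*(-583))*S(4) = ((-13 + 34*(-8)) + 6*(-583))*(5 - 1*4) = ((-13 - 272) - 3498)*(5 - 4) = (-285 - 3498)*1 = -3783*1 = -3783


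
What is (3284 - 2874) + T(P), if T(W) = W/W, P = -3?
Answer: 411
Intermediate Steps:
T(W) = 1
(3284 - 2874) + T(P) = (3284 - 2874) + 1 = 410 + 1 = 411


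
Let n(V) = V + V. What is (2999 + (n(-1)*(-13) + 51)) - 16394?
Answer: -13318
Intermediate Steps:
n(V) = 2*V
(2999 + (n(-1)*(-13) + 51)) - 16394 = (2999 + ((2*(-1))*(-13) + 51)) - 16394 = (2999 + (-2*(-13) + 51)) - 16394 = (2999 + (26 + 51)) - 16394 = (2999 + 77) - 16394 = 3076 - 16394 = -13318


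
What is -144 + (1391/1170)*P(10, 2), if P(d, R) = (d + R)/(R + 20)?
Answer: -23653/165 ≈ -143.35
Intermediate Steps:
P(d, R) = (R + d)/(20 + R)
-144 + (1391/1170)*P(10, 2) = -144 + (1391/1170)*((2 + 10)/(20 + 2)) = -144 + (1391*(1/1170))*(12/22) = -144 + 107*((1/22)*12)/90 = -144 + (107/90)*(6/11) = -144 + 107/165 = -23653/165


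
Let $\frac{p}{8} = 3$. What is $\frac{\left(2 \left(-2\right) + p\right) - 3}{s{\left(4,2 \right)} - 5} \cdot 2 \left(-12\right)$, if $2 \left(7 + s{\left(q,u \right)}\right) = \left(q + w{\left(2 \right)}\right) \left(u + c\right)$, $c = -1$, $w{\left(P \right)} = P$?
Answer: $\frac{136}{3} \approx 45.333$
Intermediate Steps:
$p = 24$ ($p = 8 \cdot 3 = 24$)
$s{\left(q,u \right)} = -7 + \frac{\left(-1 + u\right) \left(2 + q\right)}{2}$ ($s{\left(q,u \right)} = -7 + \frac{\left(q + 2\right) \left(u - 1\right)}{2} = -7 + \frac{\left(2 + q\right) \left(-1 + u\right)}{2} = -7 + \frac{\left(-1 + u\right) \left(2 + q\right)}{2}$)
$\frac{\left(2 \left(-2\right) + p\right) - 3}{s{\left(4,2 \right)} - 5} \cdot 2 \left(-12\right) = \frac{\left(2 \left(-2\right) + 24\right) - 3}{\left(-8 + 2 - 2 + \frac{1}{2} \cdot 4 \cdot 2\right) - 5} \cdot 2 \left(-12\right) = \frac{\left(-4 + 24\right) - 3}{\left(-8 + 2 - 2 + 4\right) - 5} \cdot 2 \left(-12\right) = \frac{20 - 3}{-4 - 5} \cdot 2 \left(-12\right) = \frac{17}{-9} \cdot 2 \left(-12\right) = 17 \left(- \frac{1}{9}\right) 2 \left(-12\right) = \left(- \frac{17}{9}\right) 2 \left(-12\right) = \left(- \frac{34}{9}\right) \left(-12\right) = \frac{136}{3}$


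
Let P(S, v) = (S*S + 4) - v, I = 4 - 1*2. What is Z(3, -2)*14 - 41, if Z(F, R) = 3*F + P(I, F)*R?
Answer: -55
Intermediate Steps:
I = 2 (I = 4 - 2 = 2)
P(S, v) = 4 + S² - v (P(S, v) = (S² + 4) - v = (4 + S²) - v = 4 + S² - v)
Z(F, R) = 3*F + R*(8 - F) (Z(F, R) = 3*F + (4 + 2² - F)*R = 3*F + (4 + 4 - F)*R = 3*F + (8 - F)*R = 3*F + R*(8 - F))
Z(3, -2)*14 - 41 = (3*3 - 2*(8 - 1*3))*14 - 41 = (9 - 2*(8 - 3))*14 - 41 = (9 - 2*5)*14 - 41 = (9 - 10)*14 - 41 = -1*14 - 41 = -14 - 41 = -55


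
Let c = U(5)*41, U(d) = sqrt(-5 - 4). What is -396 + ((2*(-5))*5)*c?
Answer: -396 - 6150*I ≈ -396.0 - 6150.0*I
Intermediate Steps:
U(d) = 3*I (U(d) = sqrt(-9) = 3*I)
c = 123*I (c = (3*I)*41 = 123*I ≈ 123.0*I)
-396 + ((2*(-5))*5)*c = -396 + ((2*(-5))*5)*(123*I) = -396 + (-10*5)*(123*I) = -396 - 6150*I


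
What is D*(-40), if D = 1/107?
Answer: -40/107 ≈ -0.37383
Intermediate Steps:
D = 1/107 ≈ 0.0093458
D*(-40) = (1/107)*(-40) = -40/107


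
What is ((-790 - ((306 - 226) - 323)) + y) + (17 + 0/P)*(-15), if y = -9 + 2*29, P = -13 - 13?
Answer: -753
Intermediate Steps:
P = -26
y = 49 (y = -9 + 58 = 49)
((-790 - ((306 - 226) - 323)) + y) + (17 + 0/P)*(-15) = ((-790 - ((306 - 226) - 323)) + 49) + (17 + 0/(-26))*(-15) = ((-790 - (80 - 323)) + 49) + (17 + 0*(-1/26))*(-15) = ((-790 - 1*(-243)) + 49) + (17 + 0)*(-15) = ((-790 + 243) + 49) + 17*(-15) = (-547 + 49) - 255 = -498 - 255 = -753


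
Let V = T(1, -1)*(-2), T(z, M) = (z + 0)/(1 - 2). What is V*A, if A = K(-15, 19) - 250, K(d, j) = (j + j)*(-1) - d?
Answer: -546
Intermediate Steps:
K(d, j) = -d - 2*j (K(d, j) = (2*j)*(-1) - d = -2*j - d = -d - 2*j)
T(z, M) = -z (T(z, M) = z/(-1) = z*(-1) = -z)
A = -273 (A = (-1*(-15) - 2*19) - 250 = (15 - 38) - 250 = -23 - 250 = -273)
V = 2 (V = -1*1*(-2) = -1*(-2) = 2)
V*A = 2*(-273) = -546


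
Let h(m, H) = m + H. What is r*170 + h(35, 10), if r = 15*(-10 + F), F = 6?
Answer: -10155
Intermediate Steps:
h(m, H) = H + m
r = -60 (r = 15*(-10 + 6) = 15*(-4) = -60)
r*170 + h(35, 10) = -60*170 + (10 + 35) = -10200 + 45 = -10155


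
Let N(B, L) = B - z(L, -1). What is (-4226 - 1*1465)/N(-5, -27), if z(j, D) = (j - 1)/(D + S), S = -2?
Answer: 17073/43 ≈ 397.05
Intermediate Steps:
z(j, D) = (-1 + j)/(-2 + D) (z(j, D) = (j - 1)/(D - 2) = (-1 + j)/(-2 + D))
N(B, L) = -⅓ + B + L/3 (N(B, L) = B - (-1 + L)/(-2 - 1) = B - (-1 + L)/(-3) = B - (-1)*(-1 + L)/3 = B - (⅓ - L/3) = B + (-⅓ + L/3) = -⅓ + B + L/3)
(-4226 - 1*1465)/N(-5, -27) = (-4226 - 1*1465)/(-⅓ - 5 + (⅓)*(-27)) = (-4226 - 1465)/(-⅓ - 5 - 9) = -5691/(-43/3) = -5691*(-3/43) = 17073/43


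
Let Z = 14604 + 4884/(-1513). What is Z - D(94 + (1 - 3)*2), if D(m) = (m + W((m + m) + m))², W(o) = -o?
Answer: -26930232/1513 ≈ -17799.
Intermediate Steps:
Z = 22090968/1513 (Z = 14604 + 4884*(-1/1513) = 14604 - 4884/1513 = 22090968/1513 ≈ 14601.)
D(m) = 4*m² (D(m) = (m - ((m + m) + m))² = (m - (2*m + m))² = (m - 3*m)² = (-2*m)² = 4*m²)
Z - D(94 + (1 - 3)*2) = 22090968/1513 - 4*(94 + (1 - 3)*2)² = 22090968/1513 - 4*(94 - 2*2)² = 22090968/1513 - 4*(94 - 4)² = 22090968/1513 - 4*90² = 22090968/1513 - 4*8100 = 22090968/1513 - 1*32400 = 22090968/1513 - 32400 = -26930232/1513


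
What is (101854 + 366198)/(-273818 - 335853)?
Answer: -468052/609671 ≈ -0.76771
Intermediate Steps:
(101854 + 366198)/(-273818 - 335853) = 468052/(-609671) = 468052*(-1/609671) = -468052/609671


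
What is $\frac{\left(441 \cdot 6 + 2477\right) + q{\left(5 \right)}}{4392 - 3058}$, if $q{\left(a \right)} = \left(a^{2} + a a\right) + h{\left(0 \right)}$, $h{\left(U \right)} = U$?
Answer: $\frac{5173}{1334} \approx 3.8778$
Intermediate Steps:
$q{\left(a \right)} = 2 a^{2}$ ($q{\left(a \right)} = \left(a^{2} + a a\right) + 0 = \left(a^{2} + a^{2}\right) + 0 = 2 a^{2} + 0 = 2 a^{2}$)
$\frac{\left(441 \cdot 6 + 2477\right) + q{\left(5 \right)}}{4392 - 3058} = \frac{\left(441 \cdot 6 + 2477\right) + 2 \cdot 5^{2}}{4392 - 3058} = \frac{\left(2646 + 2477\right) + 2 \cdot 25}{1334} = \left(5123 + 50\right) \frac{1}{1334} = 5173 \cdot \frac{1}{1334} = \frac{5173}{1334}$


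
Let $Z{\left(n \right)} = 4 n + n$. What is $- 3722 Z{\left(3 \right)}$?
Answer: $-55830$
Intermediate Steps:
$Z{\left(n \right)} = 5 n$
$- 3722 Z{\left(3 \right)} = - 3722 \cdot 5 \cdot 3 = \left(-3722\right) 15 = -55830$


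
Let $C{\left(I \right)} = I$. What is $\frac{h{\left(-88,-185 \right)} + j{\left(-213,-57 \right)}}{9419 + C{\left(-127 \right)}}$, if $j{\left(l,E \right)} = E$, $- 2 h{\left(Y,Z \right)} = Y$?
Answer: $- \frac{13}{9292} \approx -0.0013991$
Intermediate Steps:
$h{\left(Y,Z \right)} = - \frac{Y}{2}$
$\frac{h{\left(-88,-185 \right)} + j{\left(-213,-57 \right)}}{9419 + C{\left(-127 \right)}} = \frac{\left(- \frac{1}{2}\right) \left(-88\right) - 57}{9419 - 127} = \frac{44 - 57}{9292} = \left(-13\right) \frac{1}{9292} = - \frac{13}{9292}$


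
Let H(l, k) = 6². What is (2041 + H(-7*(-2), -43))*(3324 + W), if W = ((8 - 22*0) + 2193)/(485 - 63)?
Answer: 2918037533/422 ≈ 6.9148e+6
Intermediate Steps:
H(l, k) = 36
W = 2201/422 (W = ((8 + 0) + 2193)/422 = (8 + 2193)*(1/422) = 2201*(1/422) = 2201/422 ≈ 5.2156)
(2041 + H(-7*(-2), -43))*(3324 + W) = (2041 + 36)*(3324 + 2201/422) = 2077*(1404929/422) = 2918037533/422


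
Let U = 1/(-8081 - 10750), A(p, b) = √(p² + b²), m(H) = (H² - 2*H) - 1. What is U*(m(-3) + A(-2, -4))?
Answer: -14/18831 - 2*√5/18831 ≈ -0.00098094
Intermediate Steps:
m(H) = -1 + H² - 2*H
A(p, b) = √(b² + p²)
U = -1/18831 (U = 1/(-18831) = -1/18831 ≈ -5.3104e-5)
U*(m(-3) + A(-2, -4)) = -((-1 + (-3)² - 2*(-3)) + √((-4)² + (-2)²))/18831 = -((-1 + 9 + 6) + √(16 + 4))/18831 = -(14 + √20)/18831 = -(14 + 2*√5)/18831 = -14/18831 - 2*√5/18831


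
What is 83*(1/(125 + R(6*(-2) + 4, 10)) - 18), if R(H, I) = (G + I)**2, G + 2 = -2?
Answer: -240451/161 ≈ -1493.5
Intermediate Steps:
G = -4 (G = -2 - 2 = -4)
R(H, I) = (-4 + I)**2
83*(1/(125 + R(6*(-2) + 4, 10)) - 18) = 83*(1/(125 + (-4 + 10)**2) - 18) = 83*(1/(125 + 6**2) - 18) = 83*(1/(125 + 36) - 18) = 83*(1/161 - 18) = 83*(-2897/161) = -240451/161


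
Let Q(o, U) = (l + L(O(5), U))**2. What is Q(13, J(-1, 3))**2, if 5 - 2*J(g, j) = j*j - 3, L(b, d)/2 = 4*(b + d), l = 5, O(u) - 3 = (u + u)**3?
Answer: 4147440500390625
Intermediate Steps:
O(u) = 3 + 8*u**3 (O(u) = 3 + (u + u)**3 = 3 + (2*u)**3 = 3 + 8*u**3)
L(b, d) = 8*b + 8*d (L(b, d) = 2*(4*(b + d)) = 2*(4*b + 4*d) = 8*b + 8*d)
J(g, j) = 4 - j**2/2 (J(g, j) = 5/2 - (j*j - 3)/2 = 5/2 - (j**2 - 3)/2 = 5/2 - (-3 + j**2)/2 = 5/2 + (3/2 - j**2/2) = 4 - j**2/2)
Q(o, U) = (8029 + 8*U)**2 (Q(o, U) = (5 + (8*(3 + 8*5**3) + 8*U))**2 = (5 + (8*(3 + 8*125) + 8*U))**2 = (5 + (8*(3 + 1000) + 8*U))**2 = (5 + (8*1003 + 8*U))**2 = (5 + (8024 + 8*U))**2 = (8029 + 8*U)**2)
Q(13, J(-1, 3))**2 = ((8029 + 8*(4 - 1/2*3**2))**2)**2 = ((8029 + 8*(4 - 1/2*9))**2)**2 = ((8029 + 8*(4 - 9/2))**2)**2 = ((8029 + 8*(-1/2))**2)**2 = ((8029 - 4)**2)**2 = (8025**2)**2 = 64400625**2 = 4147440500390625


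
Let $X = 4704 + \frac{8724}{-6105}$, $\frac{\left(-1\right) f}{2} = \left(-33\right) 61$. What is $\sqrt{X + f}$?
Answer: $\frac{\sqrt{36146976470}}{2035} \approx 93.427$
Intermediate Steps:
$f = 4026$ ($f = - 2 \left(\left(-33\right) 61\right) = \left(-2\right) \left(-2013\right) = 4026$)
$X = \frac{9569732}{2035}$ ($X = 4704 + 8724 \left(- \frac{1}{6105}\right) = 4704 - \frac{2908}{2035} = \frac{9569732}{2035} \approx 4702.6$)
$\sqrt{X + f} = \sqrt{\frac{9569732}{2035} + 4026} = \sqrt{\frac{17762642}{2035}} = \frac{\sqrt{36146976470}}{2035}$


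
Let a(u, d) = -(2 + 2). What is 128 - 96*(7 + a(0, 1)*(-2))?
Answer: -1312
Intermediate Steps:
a(u, d) = -4 (a(u, d) = -1*4 = -4)
128 - 96*(7 + a(0, 1)*(-2)) = 128 - 96*(7 - 4*(-2)) = 128 - 96*(7 + 8) = 128 - 96*15 = 128 - 1440 = -1312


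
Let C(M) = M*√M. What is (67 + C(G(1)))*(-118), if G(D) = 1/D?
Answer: -8024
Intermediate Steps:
G(D) = 1/D
C(M) = M^(3/2)
(67 + C(G(1)))*(-118) = (67 + (1/1)^(3/2))*(-118) = (67 + 1^(3/2))*(-118) = (67 + 1)*(-118) = 68*(-118) = -8024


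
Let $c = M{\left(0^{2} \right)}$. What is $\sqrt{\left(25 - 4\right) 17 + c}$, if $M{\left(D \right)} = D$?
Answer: $\sqrt{357} \approx 18.894$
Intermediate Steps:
$c = 0$ ($c = 0^{2} = 0$)
$\sqrt{\left(25 - 4\right) 17 + c} = \sqrt{\left(25 - 4\right) 17 + 0} = \sqrt{21 \cdot 17 + 0} = \sqrt{357 + 0} = \sqrt{357}$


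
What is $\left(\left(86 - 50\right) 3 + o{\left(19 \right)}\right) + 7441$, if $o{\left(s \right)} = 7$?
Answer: $7556$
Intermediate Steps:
$\left(\left(86 - 50\right) 3 + o{\left(19 \right)}\right) + 7441 = \left(\left(86 - 50\right) 3 + 7\right) + 7441 = \left(36 \cdot 3 + 7\right) + 7441 = \left(108 + 7\right) + 7441 = 115 + 7441 = 7556$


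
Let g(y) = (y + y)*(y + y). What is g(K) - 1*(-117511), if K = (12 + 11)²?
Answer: 1236875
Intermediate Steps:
K = 529 (K = 23² = 529)
g(y) = 4*y² (g(y) = (2*y)*(2*y) = 4*y²)
g(K) - 1*(-117511) = 4*529² - 1*(-117511) = 4*279841 + 117511 = 1119364 + 117511 = 1236875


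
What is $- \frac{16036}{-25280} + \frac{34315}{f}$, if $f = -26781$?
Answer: $- \frac{1386149}{2142480} \approx -0.64698$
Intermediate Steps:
$- \frac{16036}{-25280} + \frac{34315}{f} = - \frac{16036}{-25280} + \frac{34315}{-26781} = \left(-16036\right) \left(- \frac{1}{25280}\right) + 34315 \left(- \frac{1}{26781}\right) = \frac{4009}{6320} - \frac{34315}{26781} = - \frac{1386149}{2142480}$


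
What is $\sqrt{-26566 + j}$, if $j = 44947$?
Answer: $\sqrt{18381} \approx 135.58$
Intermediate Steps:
$\sqrt{-26566 + j} = \sqrt{-26566 + 44947} = \sqrt{18381}$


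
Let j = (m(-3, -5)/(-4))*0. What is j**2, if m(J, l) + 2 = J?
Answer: 0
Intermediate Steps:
m(J, l) = -2 + J
j = 0 (j = ((-2 - 3)/(-4))*0 = -5*(-1/4)*0 = (5/4)*0 = 0)
j**2 = 0**2 = 0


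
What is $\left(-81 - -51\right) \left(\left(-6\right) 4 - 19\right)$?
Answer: $1290$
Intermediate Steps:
$\left(-81 - -51\right) \left(\left(-6\right) 4 - 19\right) = \left(-81 + 51\right) \left(-24 - 19\right) = \left(-30\right) \left(-43\right) = 1290$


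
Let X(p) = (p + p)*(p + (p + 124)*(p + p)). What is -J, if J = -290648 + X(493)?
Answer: -600040382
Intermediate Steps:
X(p) = 2*p*(p + 2*p*(124 + p)) (X(p) = (2*p)*(p + (124 + p)*(2*p)) = (2*p)*(p + 2*p*(124 + p)) = 2*p*(p + 2*p*(124 + p)))
J = 600040382 (J = -290648 + 493²*(498 + 4*493) = -290648 + 243049*(498 + 1972) = -290648 + 243049*2470 = -290648 + 600331030 = 600040382)
-J = -1*600040382 = -600040382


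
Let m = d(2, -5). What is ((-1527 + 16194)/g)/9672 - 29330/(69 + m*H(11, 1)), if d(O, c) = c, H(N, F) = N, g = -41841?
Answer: -282605834369/134895384 ≈ -2095.0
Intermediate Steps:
m = -5
((-1527 + 16194)/g)/9672 - 29330/(69 + m*H(11, 1)) = ((-1527 + 16194)/(-41841))/9672 - 29330/(69 - 5*11) = (14667*(-1/41841))*(1/9672) - 29330/(69 - 55) = -4889/13947*1/9672 - 29330/14 = -4889/134895384 - 29330*1/14 = -4889/134895384 - 2095 = -282605834369/134895384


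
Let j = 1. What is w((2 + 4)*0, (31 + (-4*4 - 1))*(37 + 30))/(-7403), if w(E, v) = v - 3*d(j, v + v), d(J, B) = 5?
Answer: -923/7403 ≈ -0.12468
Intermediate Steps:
w(E, v) = -15 + v (w(E, v) = v - 3*5 = v - 15 = -15 + v)
w((2 + 4)*0, (31 + (-4*4 - 1))*(37 + 30))/(-7403) = (-15 + (31 + (-4*4 - 1))*(37 + 30))/(-7403) = (-15 + (31 + (-16 - 1))*67)*(-1/7403) = (-15 + (31 - 17)*67)*(-1/7403) = (-15 + 14*67)*(-1/7403) = (-15 + 938)*(-1/7403) = 923*(-1/7403) = -923/7403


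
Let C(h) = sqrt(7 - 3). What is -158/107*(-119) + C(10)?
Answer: 19016/107 ≈ 177.72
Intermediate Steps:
C(h) = 2 (C(h) = sqrt(4) = 2)
-158/107*(-119) + C(10) = -158/107*(-119) + 2 = 18802/107 + 2 = 19016/107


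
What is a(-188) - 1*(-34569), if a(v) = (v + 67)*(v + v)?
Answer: 80065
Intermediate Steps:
a(v) = 2*v*(67 + v) (a(v) = (67 + v)*(2*v) = 2*v*(67 + v))
a(-188) - 1*(-34569) = 2*(-188)*(67 - 188) - 1*(-34569) = 2*(-188)*(-121) + 34569 = 45496 + 34569 = 80065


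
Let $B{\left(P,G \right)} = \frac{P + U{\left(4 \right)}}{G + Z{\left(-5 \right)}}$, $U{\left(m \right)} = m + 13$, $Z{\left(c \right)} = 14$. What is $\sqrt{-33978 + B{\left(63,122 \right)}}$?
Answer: $\frac{4 i \sqrt{613717}}{17} \approx 184.33 i$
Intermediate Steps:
$U{\left(m \right)} = 13 + m$
$B{\left(P,G \right)} = \frac{17 + P}{14 + G}$ ($B{\left(P,G \right)} = \frac{P + \left(13 + 4\right)}{G + 14} = \frac{P + 17}{14 + G} = \frac{17 + P}{14 + G}$)
$\sqrt{-33978 + B{\left(63,122 \right)}} = \sqrt{-33978 + \frac{17 + 63}{14 + 122}} = \sqrt{-33978 + \frac{1}{136} \cdot 80} = \sqrt{-33978 + \frac{10}{17}} = \sqrt{- \frac{577616}{17}} = \frac{4 i \sqrt{613717}}{17}$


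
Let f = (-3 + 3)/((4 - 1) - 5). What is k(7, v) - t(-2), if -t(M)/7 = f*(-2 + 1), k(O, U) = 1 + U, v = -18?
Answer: -17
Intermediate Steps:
f = 0 (f = 0/(3 - 5) = 0/(-2) = 0*(-½) = 0)
t(M) = 0 (t(M) = -0*(-2 + 1) = -0*(-1) = -7*0 = 0)
k(7, v) - t(-2) = (1 - 18) - 1*0 = -17 + 0 = -17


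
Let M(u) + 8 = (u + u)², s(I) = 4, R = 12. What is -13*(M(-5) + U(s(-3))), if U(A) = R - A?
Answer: -1300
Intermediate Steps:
M(u) = -8 + 4*u² (M(u) = -8 + (u + u)² = -8 + (2*u)² = -8 + 4*u²)
U(A) = 12 - A
-13*(M(-5) + U(s(-3))) = -13*((-8 + 4*(-5)²) + (12 - 1*4)) = -13*((-8 + 4*25) + (12 - 4)) = -13*((-8 + 100) + 8) = -13*(92 + 8) = -13*100 = -1300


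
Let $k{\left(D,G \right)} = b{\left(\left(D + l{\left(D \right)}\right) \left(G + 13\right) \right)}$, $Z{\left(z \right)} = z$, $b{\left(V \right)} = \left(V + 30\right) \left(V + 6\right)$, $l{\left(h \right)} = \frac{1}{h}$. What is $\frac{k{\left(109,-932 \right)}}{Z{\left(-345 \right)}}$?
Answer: $- \frac{119193900708352}{4098945} \approx -2.9079 \cdot 10^{7}$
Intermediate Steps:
$b{\left(V \right)} = \left(6 + V\right) \left(30 + V\right)$ ($b{\left(V \right)} = \left(30 + V\right) \left(6 + V\right) = \left(6 + V\right) \left(30 + V\right)$)
$k{\left(D,G \right)} = 180 + \left(13 + G\right)^{2} \left(D + \frac{1}{D}\right)^{2} + 36 \left(13 + G\right) \left(D + \frac{1}{D}\right)$ ($k{\left(D,G \right)} = 180 + \left(\left(D + \frac{1}{D}\right) \left(G + 13\right)\right)^{2} + 36 \left(D + \frac{1}{D}\right) \left(G + 13\right) = 180 + \left(\left(D + \frac{1}{D}\right) \left(13 + G\right)\right)^{2} + 36 \left(D + \frac{1}{D}\right) \left(13 + G\right) = 180 + \left(\left(13 + G\right) \left(D + \frac{1}{D}\right)\right)^{2} + 36 \left(13 + G\right) \left(D + \frac{1}{D}\right) = 180 + \left(13 + G\right)^{2} \left(D + \frac{1}{D}\right)^{2} + 36 \left(13 + G\right) \left(D + \frac{1}{D}\right)$)
$\frac{k{\left(109,-932 \right)}}{Z{\left(-345 \right)}} = \frac{\frac{1}{11881} \left(\left(13 - 932 + 109^{2} \left(13 - 932\right)\right)^{2} + 180 \cdot 109^{2} + 36 \cdot 109 \left(13 - 932 + 109^{2} \left(13 - 932\right)\right)\right)}{-345} = \frac{\left(13 - 932 + 11881 \left(-919\right)\right)^{2} + 180 \cdot 11881 + 36 \cdot 109 \left(13 - 932 + 11881 \left(-919\right)\right)}{11881} \left(- \frac{1}{345}\right) = \frac{\left(13 - 932 - 10918639\right)^{2} + 2138580 + 36 \cdot 109 \left(13 - 932 - 10918639\right)}{11881} \left(- \frac{1}{345}\right) = \frac{\left(-10919558\right)^{2} + 2138580 + 36 \cdot 109 \left(-10919558\right)}{11881} \left(- \frac{1}{345}\right) = \frac{119236746915364 + 2138580 - 42848345592}{11881} \left(- \frac{1}{345}\right) = \frac{1}{11881} \cdot 119193900708352 \left(- \frac{1}{345}\right) = \frac{119193900708352}{11881} \left(- \frac{1}{345}\right) = - \frac{119193900708352}{4098945}$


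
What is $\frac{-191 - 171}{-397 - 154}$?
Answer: $\frac{362}{551} \approx 0.65699$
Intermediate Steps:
$\frac{-191 - 171}{-397 - 154} = - \frac{362}{-551} = \left(-362\right) \left(- \frac{1}{551}\right) = \frac{362}{551}$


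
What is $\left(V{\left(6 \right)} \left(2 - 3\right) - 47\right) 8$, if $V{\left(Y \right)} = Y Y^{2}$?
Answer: $-2104$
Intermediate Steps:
$V{\left(Y \right)} = Y^{3}$
$\left(V{\left(6 \right)} \left(2 - 3\right) - 47\right) 8 = \left(6^{3} \left(2 - 3\right) - 47\right) 8 = \left(216 \left(-1\right) - 47\right) 8 = \left(-216 - 47\right) 8 = \left(-263\right) 8 = -2104$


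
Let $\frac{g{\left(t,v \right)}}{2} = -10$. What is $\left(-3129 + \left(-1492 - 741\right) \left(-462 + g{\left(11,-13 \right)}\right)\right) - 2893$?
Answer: $1070284$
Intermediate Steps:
$g{\left(t,v \right)} = -20$ ($g{\left(t,v \right)} = 2 \left(-10\right) = -20$)
$\left(-3129 + \left(-1492 - 741\right) \left(-462 + g{\left(11,-13 \right)}\right)\right) - 2893 = \left(-3129 + \left(-1492 - 741\right) \left(-462 - 20\right)\right) - 2893 = \left(-3129 - -1076306\right) - 2893 = \left(-3129 + 1076306\right) - 2893 = 1073177 - 2893 = 1070284$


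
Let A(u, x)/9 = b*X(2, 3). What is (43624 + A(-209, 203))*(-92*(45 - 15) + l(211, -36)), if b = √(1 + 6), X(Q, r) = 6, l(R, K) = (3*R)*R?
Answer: 5706150072 + 7063362*√7 ≈ 5.7248e+9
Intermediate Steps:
l(R, K) = 3*R²
b = √7 ≈ 2.6458
A(u, x) = 54*√7 (A(u, x) = 9*(√7*6) = 9*(6*√7) = 54*√7)
(43624 + A(-209, 203))*(-92*(45 - 15) + l(211, -36)) = (43624 + 54*√7)*(-92*(45 - 15) + 3*211²) = (43624 + 54*√7)*(-92*30 + 3*44521) = (43624 + 54*√7)*(-2760 + 133563) = (43624 + 54*√7)*130803 = 5706150072 + 7063362*√7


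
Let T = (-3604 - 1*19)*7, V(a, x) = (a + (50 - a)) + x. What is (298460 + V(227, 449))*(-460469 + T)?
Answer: -145243250970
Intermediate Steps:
V(a, x) = 50 + x
T = -25361 (T = (-3604 - 19)*7 = -3623*7 = -25361)
(298460 + V(227, 449))*(-460469 + T) = (298460 + (50 + 449))*(-460469 - 25361) = (298460 + 499)*(-485830) = 298959*(-485830) = -145243250970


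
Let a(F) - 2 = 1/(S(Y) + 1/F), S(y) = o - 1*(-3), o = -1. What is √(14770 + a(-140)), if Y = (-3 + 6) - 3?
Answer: 2*√31941842/93 ≈ 121.54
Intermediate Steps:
Y = 0 (Y = 3 - 3 = 0)
S(y) = 2 (S(y) = -1 - 1*(-3) = -1 + 3 = 2)
a(F) = 2 + 1/(2 + 1/F)
√(14770 + a(-140)) = √(14770 + (2 + 5*(-140))/(1 + 2*(-140))) = √(14770 + (2 - 700)/(1 - 280)) = √(14770 - 698/(-279)) = √(14770 - 1/279*(-698)) = √(14770 + 698/279) = √(4121528/279) = 2*√31941842/93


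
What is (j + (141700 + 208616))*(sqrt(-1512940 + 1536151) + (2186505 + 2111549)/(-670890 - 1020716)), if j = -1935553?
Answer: 3406717114399/845803 - 4755711*sqrt(2579) ≈ -2.3749e+8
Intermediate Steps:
(j + (141700 + 208616))*(sqrt(-1512940 + 1536151) + (2186505 + 2111549)/(-670890 - 1020716)) = (-1935553 + (141700 + 208616))*(sqrt(-1512940 + 1536151) + (2186505 + 2111549)/(-670890 - 1020716)) = (-1935553 + 350316)*(sqrt(23211) + 4298054/(-1691606)) = -1585237*(3*sqrt(2579) + 4298054*(-1/1691606)) = -1585237*(3*sqrt(2579) - 2149027/845803) = -1585237*(-2149027/845803 + 3*sqrt(2579)) = 3406717114399/845803 - 4755711*sqrt(2579)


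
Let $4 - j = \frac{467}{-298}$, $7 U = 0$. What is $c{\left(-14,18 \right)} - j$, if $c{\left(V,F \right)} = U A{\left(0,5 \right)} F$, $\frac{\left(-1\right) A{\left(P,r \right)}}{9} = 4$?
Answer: $- \frac{1659}{298} \approx -5.5671$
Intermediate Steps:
$U = 0$ ($U = \frac{1}{7} \cdot 0 = 0$)
$A{\left(P,r \right)} = -36$ ($A{\left(P,r \right)} = \left(-9\right) 4 = -36$)
$j = \frac{1659}{298}$ ($j = 4 - \frac{467}{-298} = 4 - 467 \left(- \frac{1}{298}\right) = 4 - - \frac{467}{298} = 4 + \frac{467}{298} = \frac{1659}{298} \approx 5.5671$)
$c{\left(V,F \right)} = 0$ ($c{\left(V,F \right)} = 0 \left(-36\right) F = 0 F = 0$)
$c{\left(-14,18 \right)} - j = 0 - \frac{1659}{298} = - \frac{1659}{298}$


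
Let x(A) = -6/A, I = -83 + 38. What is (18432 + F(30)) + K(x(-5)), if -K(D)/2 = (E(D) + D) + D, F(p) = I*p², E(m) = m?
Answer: -110376/5 ≈ -22075.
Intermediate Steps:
I = -45
F(p) = -45*p²
K(D) = -6*D (K(D) = -2*((D + D) + D) = -2*(2*D + D) = -6*D)
(18432 + F(30)) + K(x(-5)) = (18432 - 45*30²) - (-36)/(-5) = (18432 - 45*900) - (-36)*(-1)/5 = (18432 - 40500) - 6*6/5 = -22068 - 36/5 = -110376/5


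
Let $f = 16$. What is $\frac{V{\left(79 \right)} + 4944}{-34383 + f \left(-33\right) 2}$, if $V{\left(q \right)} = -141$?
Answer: $- \frac{1601}{11813} \approx -0.13553$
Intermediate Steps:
$\frac{V{\left(79 \right)} + 4944}{-34383 + f \left(-33\right) 2} = \frac{-141 + 4944}{-34383 + 16 \left(-33\right) 2} = \frac{4803}{-34383 - 1056} = \frac{4803}{-35439} = 4803 \left(- \frac{1}{35439}\right) = - \frac{1601}{11813}$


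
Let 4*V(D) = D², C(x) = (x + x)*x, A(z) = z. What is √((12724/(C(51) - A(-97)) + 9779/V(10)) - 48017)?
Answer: I*√33430940871146/26495 ≈ 218.23*I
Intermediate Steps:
C(x) = 2*x² (C(x) = (2*x)*x = 2*x²)
V(D) = D²/4
√((12724/(C(51) - A(-97)) + 9779/V(10)) - 48017) = √((12724/(2*51² - 1*(-97)) + 9779/(((¼)*10²))) - 48017) = √((12724/(2*2601 + 97) + 9779/(((¼)*100))) - 48017) = √((12724/(5202 + 97) + 9779/25) - 48017) = √((12724/5299 + 9779*(1/25)) - 48017) = √((12724*(1/5299) + 9779/25) - 48017) = √((12724/5299 + 9779/25) - 48017) = √(52137021/132475 - 48017) = √(-6308915054/132475) = I*√33430940871146/26495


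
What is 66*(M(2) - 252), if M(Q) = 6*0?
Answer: -16632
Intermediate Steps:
M(Q) = 0
66*(M(2) - 252) = 66*(0 - 252) = 66*(-252) = -16632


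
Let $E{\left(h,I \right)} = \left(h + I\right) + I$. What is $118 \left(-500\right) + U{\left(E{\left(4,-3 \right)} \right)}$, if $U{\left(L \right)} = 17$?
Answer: $-58983$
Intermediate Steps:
$E{\left(h,I \right)} = h + 2 I$ ($E{\left(h,I \right)} = \left(I + h\right) + I = h + 2 I$)
$118 \left(-500\right) + U{\left(E{\left(4,-3 \right)} \right)} = 118 \left(-500\right) + 17 = -59000 + 17 = -58983$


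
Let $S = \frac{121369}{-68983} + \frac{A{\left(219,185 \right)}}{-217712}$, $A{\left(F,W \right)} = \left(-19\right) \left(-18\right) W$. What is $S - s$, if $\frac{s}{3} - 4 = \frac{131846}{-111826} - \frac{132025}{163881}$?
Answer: $- \frac{1298535388040520497}{160390468982343336} \approx -8.0961$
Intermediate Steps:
$A{\left(F,W \right)} = 342 W$
$s = \frac{129138968}{21359157}$ ($s = 12 + 3 \left(\frac{131846}{-111826} - \frac{132025}{163881}\right) = 12 + 3 \left(131846 \left(- \frac{1}{111826}\right) - \frac{132025}{163881}\right) = 12 + 3 \left(- \frac{461}{391} - \frac{132025}{163881}\right) = 12 + 3 \left(- \frac{127170916}{64077471}\right) = 12 - \frac{127170916}{21359157} = \frac{129138968}{21359157} \approx 6.0461$)
$S = - \frac{15394021069}{7509213448}$ ($S = \frac{121369}{-68983} + \frac{342 \cdot 185}{-217712} = 121369 \left(- \frac{1}{68983}\right) + 63270 \left(- \frac{1}{217712}\right) = - \frac{121369}{68983} - \frac{31635}{108856} = - \frac{15394021069}{7509213448} \approx -2.05$)
$S - s = - \frac{15394021069}{7509213448} - \frac{129138968}{21359157} = - \frac{1298535388040520497}{160390468982343336}$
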